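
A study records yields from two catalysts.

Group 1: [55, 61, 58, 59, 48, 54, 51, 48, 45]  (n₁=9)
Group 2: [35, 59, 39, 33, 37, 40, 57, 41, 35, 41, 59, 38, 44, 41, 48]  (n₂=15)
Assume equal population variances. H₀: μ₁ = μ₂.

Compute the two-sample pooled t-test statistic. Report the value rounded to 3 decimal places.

x̄₁=53.222, s₁=5.563, n₁=9
x̄₂=43.133, s₂=8.700, n₂=15
s_p² = [8·5.563² + 14·8.700²]/22 = 59.4222
SE = √(s_p²·(1/9+1/15)) = 3.2502
t = (53.222−43.133)/3.2502 = 3.1041
df = 22

test statistic = 3.104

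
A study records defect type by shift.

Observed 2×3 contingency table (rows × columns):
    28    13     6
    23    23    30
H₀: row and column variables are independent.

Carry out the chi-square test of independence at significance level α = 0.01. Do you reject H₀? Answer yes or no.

reject H₀: yes

Row totals [47, 76], col totals [51, 36, 36], n=123
χ² = (28−19.49)²/19.49 + (13−13.76)²/13.76 + (6−13.76)²/13.76 + (23−31.51)²/31.51 + (23−22.24)²/22.24 + (30−22.24)²/22.24 = 13.1622
df = 2
p-value (upper-tail) = 0.00139
At α=0.01: p < α → reject H₀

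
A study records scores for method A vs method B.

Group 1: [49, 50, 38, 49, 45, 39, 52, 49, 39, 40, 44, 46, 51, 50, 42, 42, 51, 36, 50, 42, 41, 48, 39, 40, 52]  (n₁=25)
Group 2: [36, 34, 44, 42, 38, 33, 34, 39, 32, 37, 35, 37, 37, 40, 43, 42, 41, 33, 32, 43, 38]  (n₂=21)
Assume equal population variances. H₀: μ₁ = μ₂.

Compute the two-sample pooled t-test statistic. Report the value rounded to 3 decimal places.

test statistic = 5.383

x̄₁=44.960, s₁=5.144, n₁=25
x̄₂=37.619, s₂=3.866, n₂=21
s_p² = [24·5.144² + 20·3.866²]/44 = 21.2253
SE = √(s_p²·(1/25+1/21)) = 1.3637
t = (44.960−37.619)/1.3637 = 5.3830
df = 44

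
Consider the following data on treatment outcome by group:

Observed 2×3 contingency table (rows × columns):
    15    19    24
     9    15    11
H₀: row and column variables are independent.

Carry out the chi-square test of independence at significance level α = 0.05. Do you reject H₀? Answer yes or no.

reject H₀: no

Row totals [58, 35], col totals [24, 34, 35], n=93
χ² = (15−14.97)²/14.97 + (19−21.20)²/21.20 + (24−21.83)²/21.83 + (9−9.03)²/9.03 + (15−12.80)²/12.80 + (11−13.17)²/13.17 = 1.1834
df = 2
p-value (upper-tail) = 0.55340
At α=0.05: p ≥ α → fail to reject H₀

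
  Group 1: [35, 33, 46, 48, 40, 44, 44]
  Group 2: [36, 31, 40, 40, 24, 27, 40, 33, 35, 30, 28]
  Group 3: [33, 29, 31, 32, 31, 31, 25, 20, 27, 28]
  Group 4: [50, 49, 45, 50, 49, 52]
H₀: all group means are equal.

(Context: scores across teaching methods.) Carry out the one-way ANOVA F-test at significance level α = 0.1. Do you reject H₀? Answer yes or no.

Group means [41.43, 33.09, 28.70, 49.17], grand mean 36.353
SSB = Σnᵢ(x̄ᵢ−x̄)² = 1868.208; SSW = ΣΣ(x−x̄ᵢ)² = 671.557
MSB = 1868.208/3 = 622.7360; MSW = 671.557/30 = 22.3852
F = MSB/MSW = 27.8191
df = (3, 30)
p-value (upper-tail) = 0.00000
At α=0.1: p < α → reject H₀

reject H₀: yes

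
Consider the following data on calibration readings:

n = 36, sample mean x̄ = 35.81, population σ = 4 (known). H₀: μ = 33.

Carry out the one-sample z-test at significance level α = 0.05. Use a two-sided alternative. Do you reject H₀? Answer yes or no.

SE = σ/√n = 4/√36 = 0.6667
z = (x̄−μ₀)/SE = (35.81−33)/0.6667 = 4.2150
p-value (two-sided) = 0.00002
At α=0.05: p < α → reject H₀

reject H₀: yes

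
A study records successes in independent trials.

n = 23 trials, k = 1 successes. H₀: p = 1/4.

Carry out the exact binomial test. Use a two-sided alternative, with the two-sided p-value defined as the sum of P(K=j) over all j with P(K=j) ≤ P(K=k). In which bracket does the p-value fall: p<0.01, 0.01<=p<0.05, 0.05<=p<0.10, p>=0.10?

Exact binomial: n=23, k=1, p₀=1/4=0.2500
P(X=j) = C(n,j)·p₀^j·(1−p₀)^(n−j); p = Σ P(X=j) over j with P(X=j) ≤ P(X=1)
p-value (two-sided) = 0.02645
→ bracket: 0.01<=p<0.05

p-value bracket: 0.01<=p<0.05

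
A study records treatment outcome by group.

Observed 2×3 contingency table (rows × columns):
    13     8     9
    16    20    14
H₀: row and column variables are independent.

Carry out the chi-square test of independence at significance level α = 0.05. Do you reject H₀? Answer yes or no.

Row totals [30, 50], col totals [29, 28, 23], n=80
χ² = (13−10.88)²/10.88 + (8−10.50)²/10.50 + (9−8.62)²/8.62 + (16−18.12)²/18.12 + (20−17.50)²/17.50 + (14−14.38)²/14.38 = 1.6428
df = 2
p-value (upper-tail) = 0.43981
At α=0.05: p ≥ α → fail to reject H₀

reject H₀: no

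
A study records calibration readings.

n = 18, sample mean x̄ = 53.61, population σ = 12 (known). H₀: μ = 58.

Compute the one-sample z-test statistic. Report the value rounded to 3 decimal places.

SE = σ/√n = 12/√18 = 2.8284
z = (x̄−μ₀)/SE = (53.61−58)/2.8284 = -1.5521

test statistic = -1.552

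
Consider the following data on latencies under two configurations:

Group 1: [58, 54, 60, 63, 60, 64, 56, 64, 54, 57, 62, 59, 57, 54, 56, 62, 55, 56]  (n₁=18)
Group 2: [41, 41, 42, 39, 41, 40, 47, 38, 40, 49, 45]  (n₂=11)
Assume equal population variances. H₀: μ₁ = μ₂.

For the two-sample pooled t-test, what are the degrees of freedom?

degrees of freedom = 27

df = n₁ + n₂ − 2 = 18 + 11 − 2 = 27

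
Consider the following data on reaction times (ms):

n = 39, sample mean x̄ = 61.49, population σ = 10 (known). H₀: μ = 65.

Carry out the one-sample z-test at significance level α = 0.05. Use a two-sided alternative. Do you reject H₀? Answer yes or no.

reject H₀: yes

SE = σ/√n = 10/√39 = 1.6013
z = (x̄−μ₀)/SE = (61.49−65)/1.6013 = -2.1920
p-value (two-sided) = 0.02838
At α=0.05: p < α → reject H₀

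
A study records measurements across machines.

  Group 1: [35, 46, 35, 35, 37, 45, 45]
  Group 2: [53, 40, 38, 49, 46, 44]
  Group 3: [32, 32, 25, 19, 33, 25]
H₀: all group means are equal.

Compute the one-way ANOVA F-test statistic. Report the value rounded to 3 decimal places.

test statistic = 15.839

Group means [39.71, 45.00, 27.67], grand mean 37.579
SSB = Σnᵢ(x̄ᵢ−x̄)² = 951.870; SSW = ΣΣ(x−x̄ᵢ)² = 480.762
MSB = 951.870/2 = 475.9348; MSW = 480.762/16 = 30.0476
F = MSB/MSW = 15.8394
df = (2, 16)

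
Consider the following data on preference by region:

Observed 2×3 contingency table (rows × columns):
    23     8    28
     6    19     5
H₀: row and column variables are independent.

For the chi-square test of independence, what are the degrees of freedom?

degrees of freedom = 2

df = (r−1)(c−1) = (2−1)·(3−1) = 2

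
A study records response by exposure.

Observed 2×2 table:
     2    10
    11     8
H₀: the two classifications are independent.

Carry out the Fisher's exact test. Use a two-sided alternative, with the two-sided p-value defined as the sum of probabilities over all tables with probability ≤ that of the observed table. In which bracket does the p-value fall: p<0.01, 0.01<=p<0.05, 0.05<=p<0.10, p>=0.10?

p-value bracket: 0.01<=p<0.05

Margins: r₁=12, r₂=19, c₁=13, c₂=18, n=31
p_obs = C(12,2)·C(19,11)/C(31,13); sum pmf over tables with pmf ≤ p_obs
p-value (two-sided) = 0.03170
→ bracket: 0.01<=p<0.05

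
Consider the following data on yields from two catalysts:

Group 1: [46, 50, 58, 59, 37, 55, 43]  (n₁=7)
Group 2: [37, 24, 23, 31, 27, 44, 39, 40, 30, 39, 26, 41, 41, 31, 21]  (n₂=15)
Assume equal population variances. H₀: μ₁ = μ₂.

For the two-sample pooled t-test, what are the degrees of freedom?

df = n₁ + n₂ − 2 = 7 + 15 − 2 = 20

degrees of freedom = 20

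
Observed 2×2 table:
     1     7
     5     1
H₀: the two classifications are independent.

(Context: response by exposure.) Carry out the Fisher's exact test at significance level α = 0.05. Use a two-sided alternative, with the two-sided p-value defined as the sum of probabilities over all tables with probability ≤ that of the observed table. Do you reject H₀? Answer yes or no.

Margins: r₁=8, r₂=6, c₁=6, c₂=8, n=14
p_obs = C(8,1)·C(6,5)/C(14,6); sum pmf over tables with pmf ≤ p_obs
p-value (two-sided) = 0.02564
At α=0.05: p < α → reject H₀

reject H₀: yes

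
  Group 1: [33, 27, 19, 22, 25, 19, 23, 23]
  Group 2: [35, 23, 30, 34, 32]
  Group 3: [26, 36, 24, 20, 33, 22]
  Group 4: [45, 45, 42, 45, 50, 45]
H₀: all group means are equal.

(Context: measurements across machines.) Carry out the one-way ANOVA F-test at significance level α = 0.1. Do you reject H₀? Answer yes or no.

Group means [23.88, 30.80, 26.83, 45.33], grand mean 31.120
SSB = Σnᵢ(x̄ᵢ−x̄)² = 1742.798; SSW = ΣΣ(x−x̄ᵢ)² = 471.842
MSB = 1742.798/3 = 580.9328; MSW = 471.842/21 = 22.4687
F = MSB/MSW = 25.8553
df = (3, 21)
p-value (upper-tail) = 0.00000
At α=0.1: p < α → reject H₀

reject H₀: yes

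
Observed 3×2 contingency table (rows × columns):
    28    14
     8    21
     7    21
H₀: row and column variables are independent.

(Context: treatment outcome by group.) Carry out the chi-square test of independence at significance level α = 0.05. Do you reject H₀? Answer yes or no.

reject H₀: yes

Row totals [42, 29, 28], col totals [43, 56], n=99
χ² = (28−18.24)²/18.24 + (14−23.76)²/23.76 + (8−12.60)²/12.60 + (21−16.40)²/16.40 + (7−12.16)²/12.16 + (21−15.84)²/15.84 = 16.0642
df = 2
p-value (upper-tail) = 0.00032
At α=0.05: p < α → reject H₀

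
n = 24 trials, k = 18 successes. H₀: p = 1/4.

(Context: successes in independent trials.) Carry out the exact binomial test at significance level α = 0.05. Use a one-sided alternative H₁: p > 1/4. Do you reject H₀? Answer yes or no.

Exact binomial: n=24, k=18, p₀=1/4=0.2500
P(X≥18) from Σ C(n,i)·p₀^i·(1−p₀)^(n−i)
p-value (one-sided, H₁ greater) = 0.00000
At α=0.05: p < α → reject H₀

reject H₀: yes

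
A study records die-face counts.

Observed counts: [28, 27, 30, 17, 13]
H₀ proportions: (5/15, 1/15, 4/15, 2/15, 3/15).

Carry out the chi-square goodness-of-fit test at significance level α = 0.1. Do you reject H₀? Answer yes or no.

n = 115; E_i = n·p_i = [38.33, 7.67, 30.67, 15.33, 23.00]
χ² = (28−38.33)²/38.33 + (27−7.67)²/7.67 + (30−30.67)²/30.67 + (17−15.33)²/15.33 + (13−23.00)²/23.00 = 56.0826
df = 4
p-value (upper-tail) = 0.00000
At α=0.1: p < α → reject H₀

reject H₀: yes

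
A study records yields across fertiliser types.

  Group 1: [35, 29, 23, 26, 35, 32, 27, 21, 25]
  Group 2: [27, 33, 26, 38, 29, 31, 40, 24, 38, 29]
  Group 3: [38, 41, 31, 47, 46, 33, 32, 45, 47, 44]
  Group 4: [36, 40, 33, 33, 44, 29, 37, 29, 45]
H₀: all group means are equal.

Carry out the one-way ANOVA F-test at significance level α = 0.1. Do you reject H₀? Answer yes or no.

Group means [28.11, 31.50, 40.40, 36.22], grand mean 34.158
SSB = Σnᵢ(x̄ᵢ−x̄)² = 827.708; SSW = ΣΣ(x−x̄ᵢ)² = 1131.344
MSB = 827.708/3 = 275.9027; MSW = 1131.344/34 = 33.2748
F = MSB/MSW = 8.2916
df = (3, 34)
p-value (upper-tail) = 0.00028
At α=0.1: p < α → reject H₀

reject H₀: yes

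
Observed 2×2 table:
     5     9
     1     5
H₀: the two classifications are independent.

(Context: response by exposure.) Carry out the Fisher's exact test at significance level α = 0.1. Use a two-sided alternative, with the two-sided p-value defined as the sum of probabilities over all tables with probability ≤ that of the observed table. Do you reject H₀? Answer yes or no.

Margins: r₁=14, r₂=6, c₁=6, c₂=14, n=20
p_obs = C(14,5)·C(6,1)/C(20,6); sum pmf over tables with pmf ≤ p_obs
p-value (two-sided) = 0.61262
At α=0.1: p ≥ α → fail to reject H₀

reject H₀: no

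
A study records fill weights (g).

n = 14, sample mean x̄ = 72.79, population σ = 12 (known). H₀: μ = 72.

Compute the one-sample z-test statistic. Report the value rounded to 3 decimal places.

SE = σ/√n = 12/√14 = 3.2071
z = (x̄−μ₀)/SE = (72.79−72)/3.2071 = 0.2463

test statistic = 0.246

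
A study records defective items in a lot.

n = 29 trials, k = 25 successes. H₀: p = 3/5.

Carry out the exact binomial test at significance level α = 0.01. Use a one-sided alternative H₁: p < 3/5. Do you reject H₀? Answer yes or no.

Exact binomial: n=29, k=25, p₀=3/5=0.6000
P(X≤25) from Σ C(n,i)·p₀^i·(1−p₀)^(n−i)
p-value (one-sided, H₁ less) = 0.99953
At α=0.01: p ≥ α → fail to reject H₀

reject H₀: no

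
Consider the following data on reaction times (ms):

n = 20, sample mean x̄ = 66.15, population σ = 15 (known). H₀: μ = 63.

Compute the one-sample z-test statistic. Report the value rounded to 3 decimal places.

test statistic = 0.939

SE = σ/√n = 15/√20 = 3.3541
z = (x̄−μ₀)/SE = (66.15−63)/3.3541 = 0.9391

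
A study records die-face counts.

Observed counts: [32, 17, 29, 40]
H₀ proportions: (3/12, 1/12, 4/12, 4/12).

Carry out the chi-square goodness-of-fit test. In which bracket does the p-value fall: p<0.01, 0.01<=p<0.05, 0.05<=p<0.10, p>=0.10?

n = 118; E_i = n·p_i = [29.50, 9.83, 39.33, 39.33]
χ² = (32−29.50)²/29.50 + (17−9.83)²/9.83 + (29−39.33)²/39.33 + (40−39.33)²/39.33 = 8.1610
df = 3
p-value (upper-tail) = 0.04280
→ bracket: 0.01<=p<0.05

p-value bracket: 0.01<=p<0.05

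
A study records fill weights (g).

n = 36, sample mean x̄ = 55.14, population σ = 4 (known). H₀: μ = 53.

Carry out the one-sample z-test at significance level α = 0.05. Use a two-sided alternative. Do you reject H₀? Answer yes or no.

reject H₀: yes

SE = σ/√n = 4/√36 = 0.6667
z = (x̄−μ₀)/SE = (55.14−53)/0.6667 = 3.2100
p-value (two-sided) = 0.00133
At α=0.05: p < α → reject H₀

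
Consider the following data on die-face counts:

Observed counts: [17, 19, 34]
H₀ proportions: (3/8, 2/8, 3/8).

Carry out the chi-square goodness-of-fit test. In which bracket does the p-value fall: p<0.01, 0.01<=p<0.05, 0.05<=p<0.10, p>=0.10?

p-value bracket: 0.05<=p<0.10

n = 70; E_i = n·p_i = [26.25, 17.50, 26.25]
χ² = (17−26.25)²/26.25 + (19−17.50)²/17.50 + (34−26.25)²/26.25 = 5.6762
df = 2
p-value (upper-tail) = 0.05854
→ bracket: 0.05<=p<0.10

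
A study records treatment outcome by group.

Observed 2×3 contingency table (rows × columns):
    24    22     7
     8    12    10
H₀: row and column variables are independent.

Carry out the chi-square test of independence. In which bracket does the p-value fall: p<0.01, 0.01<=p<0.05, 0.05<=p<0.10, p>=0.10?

p-value bracket: 0.05<=p<0.10

Row totals [53, 30], col totals [32, 34, 17], n=83
χ² = (24−20.43)²/20.43 + (22−21.71)²/21.71 + (7−10.86)²/10.86 + (8−11.57)²/11.57 + (12−12.29)²/12.29 + (10−6.14)²/6.14 = 5.5211
df = 2
p-value (upper-tail) = 0.06326
→ bracket: 0.05<=p<0.10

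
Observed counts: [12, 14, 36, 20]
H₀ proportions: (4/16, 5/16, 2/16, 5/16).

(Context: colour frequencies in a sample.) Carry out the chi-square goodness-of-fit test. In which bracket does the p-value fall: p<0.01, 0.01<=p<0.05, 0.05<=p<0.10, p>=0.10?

n = 82; E_i = n·p_i = [20.50, 25.62, 10.25, 25.62]
χ² = (12−20.50)²/20.50 + (14−25.62)²/25.62 + (36−10.25)²/10.25 + (20−25.62)²/25.62 = 74.7220
df = 3
p-value (upper-tail) = 0.00000
→ bracket: p<0.01

p-value bracket: p<0.01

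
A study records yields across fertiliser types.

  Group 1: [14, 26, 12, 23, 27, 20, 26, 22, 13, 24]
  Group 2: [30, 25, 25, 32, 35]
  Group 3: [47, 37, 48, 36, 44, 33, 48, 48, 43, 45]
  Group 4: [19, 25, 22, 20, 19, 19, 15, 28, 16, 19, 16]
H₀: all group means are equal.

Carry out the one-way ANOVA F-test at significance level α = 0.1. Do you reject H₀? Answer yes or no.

reject H₀: yes

Group means [20.70, 29.40, 42.90, 19.82], grand mean 27.806
SSB = Σnᵢ(x̄ᵢ−x̄)² = 3497.803; SSW = ΣΣ(x−x̄ᵢ)² = 805.836
MSB = 3497.803/3 = 1165.9342; MSW = 805.836/32 = 25.1824
F = MSB/MSW = 46.2996
df = (3, 32)
p-value (upper-tail) = 0.00000
At α=0.1: p < α → reject H₀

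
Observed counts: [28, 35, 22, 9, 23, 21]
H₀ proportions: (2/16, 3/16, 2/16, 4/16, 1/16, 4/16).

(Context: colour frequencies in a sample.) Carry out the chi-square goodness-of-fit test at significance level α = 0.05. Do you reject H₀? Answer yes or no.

n = 138; E_i = n·p_i = [17.25, 25.88, 17.25, 34.50, 8.62, 34.50]
χ² = (28−17.25)²/17.25 + (35−25.88)²/25.88 + (22−17.25)²/17.25 + (9−34.50)²/34.50 + (23−8.62)²/8.62 + (21−34.50)²/34.50 = 59.3140
df = 5
p-value (upper-tail) = 0.00000
At α=0.05: p < α → reject H₀

reject H₀: yes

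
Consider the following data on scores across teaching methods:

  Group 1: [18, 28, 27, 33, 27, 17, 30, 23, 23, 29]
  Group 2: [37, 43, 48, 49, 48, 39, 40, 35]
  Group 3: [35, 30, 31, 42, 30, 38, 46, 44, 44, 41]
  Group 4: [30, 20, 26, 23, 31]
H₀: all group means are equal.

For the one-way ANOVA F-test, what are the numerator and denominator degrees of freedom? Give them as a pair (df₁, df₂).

degrees of freedom = [3, 29]

k = 4 groups, N = 33 total
df = (k−1, N−k) = (4−1, 33−4) = (3, 29)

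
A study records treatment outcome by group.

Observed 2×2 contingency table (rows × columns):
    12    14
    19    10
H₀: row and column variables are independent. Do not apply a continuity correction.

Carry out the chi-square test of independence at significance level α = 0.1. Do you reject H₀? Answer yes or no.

reject H₀: no

Row totals [26, 29], col totals [31, 24], n=55
χ² = (12−14.65)²/14.65 + (14−11.35)²/11.35 + (19−16.35)²/16.35 + (10−12.65)²/12.65 = 2.0899
df = 1
p-value (upper-tail) = 0.14828
At α=0.1: p ≥ α → fail to reject H₀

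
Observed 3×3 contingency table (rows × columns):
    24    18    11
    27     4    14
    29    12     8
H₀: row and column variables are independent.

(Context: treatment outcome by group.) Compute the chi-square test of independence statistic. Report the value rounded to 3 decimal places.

Row totals [53, 45, 49], col totals [80, 34, 33], n=147
χ² = (24−28.84)²/28.84 + (18−12.26)²/12.26 + (11−11.90)²/11.90 + (27−24.49)²/24.49 + (4−10.41)²/10.41 + (14−10.10)²/10.10 + (29−26.67)²/26.67 + (12−11.33)²/11.33 + (8−11.00)²/11.00 = 10.3386
df = 4

test statistic = 10.339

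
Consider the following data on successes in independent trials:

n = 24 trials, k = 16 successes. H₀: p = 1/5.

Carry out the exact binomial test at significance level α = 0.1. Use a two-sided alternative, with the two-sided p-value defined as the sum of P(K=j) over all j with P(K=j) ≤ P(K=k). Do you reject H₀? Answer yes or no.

reject H₀: yes

Exact binomial: n=24, k=16, p₀=1/5=0.2000
P(X=j) = C(n,j)·p₀^j·(1−p₀)^(n−j); p = Σ P(X=j) over j with P(X=j) ≤ P(X=16)
p-value (two-sided) = 0.00000
At α=0.1: p < α → reject H₀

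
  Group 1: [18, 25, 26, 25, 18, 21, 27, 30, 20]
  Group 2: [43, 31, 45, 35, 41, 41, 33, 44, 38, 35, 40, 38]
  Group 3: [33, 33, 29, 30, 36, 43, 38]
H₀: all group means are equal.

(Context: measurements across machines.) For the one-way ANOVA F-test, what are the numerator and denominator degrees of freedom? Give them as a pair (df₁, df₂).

degrees of freedom = [2, 25]

k = 3 groups, N = 28 total
df = (k−1, N−k) = (3−1, 28−3) = (2, 25)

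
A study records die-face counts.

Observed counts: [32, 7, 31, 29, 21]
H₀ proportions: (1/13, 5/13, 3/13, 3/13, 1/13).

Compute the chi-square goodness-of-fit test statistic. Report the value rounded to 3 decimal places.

n = 120; E_i = n·p_i = [9.23, 46.15, 27.69, 27.69, 9.23]
χ² = (32−9.23)²/9.23 + (7−46.15)²/46.15 + (31−27.69)²/27.69 + (29−27.69)²/27.69 + (21−9.23)²/9.23 = 104.8422
df = 4

test statistic = 104.842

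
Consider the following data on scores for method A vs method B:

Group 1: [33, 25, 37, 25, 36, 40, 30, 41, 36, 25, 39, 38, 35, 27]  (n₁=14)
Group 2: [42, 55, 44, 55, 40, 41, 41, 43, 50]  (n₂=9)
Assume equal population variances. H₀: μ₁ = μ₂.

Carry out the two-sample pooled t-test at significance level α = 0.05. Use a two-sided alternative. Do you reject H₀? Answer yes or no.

reject H₀: yes

x̄₁=33.357, s₁=5.865, n₁=14
x̄₂=45.667, s₂=6.042, n₂=9
s_p² = [13·5.865² + 8·6.042²]/21 = 35.2007
SE = √(s_p²·(1/14+1/9)) = 2.5349
t = (33.357−45.667)/2.5349 = -4.8561
df = 21
p-value (two-sided) = 0.00008
At α=0.05: p < α → reject H₀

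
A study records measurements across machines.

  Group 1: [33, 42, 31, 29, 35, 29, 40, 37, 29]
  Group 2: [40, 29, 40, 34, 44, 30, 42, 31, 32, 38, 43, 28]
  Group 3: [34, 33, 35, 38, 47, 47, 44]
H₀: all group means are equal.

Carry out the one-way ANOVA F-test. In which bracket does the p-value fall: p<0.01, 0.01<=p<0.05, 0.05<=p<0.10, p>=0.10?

p-value bracket: p>=0.10

Group means [33.89, 35.92, 39.71], grand mean 36.214
SSB = Σnᵢ(x̄ᵢ−x̄)² = 135.480; SSW = ΣΣ(x−x̄ᵢ)² = 801.234
MSB = 135.480/2 = 67.7401; MSW = 801.234/25 = 32.0494
F = MSB/MSW = 2.1136
df = (2, 25)
p-value (upper-tail) = 0.14187
→ bracket: p>=0.10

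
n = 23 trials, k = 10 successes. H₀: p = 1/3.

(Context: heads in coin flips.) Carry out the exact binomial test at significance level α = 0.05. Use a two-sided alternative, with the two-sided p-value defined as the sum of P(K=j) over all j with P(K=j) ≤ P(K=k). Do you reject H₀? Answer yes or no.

Exact binomial: n=23, k=10, p₀=1/3=0.3333
P(X=j) = C(n,j)·p₀^j·(1−p₀)^(n−j); p = Σ P(X=j) over j with P(X=j) ≤ P(X=10)
p-value (two-sided) = 0.37591
At α=0.05: p ≥ α → fail to reject H₀

reject H₀: no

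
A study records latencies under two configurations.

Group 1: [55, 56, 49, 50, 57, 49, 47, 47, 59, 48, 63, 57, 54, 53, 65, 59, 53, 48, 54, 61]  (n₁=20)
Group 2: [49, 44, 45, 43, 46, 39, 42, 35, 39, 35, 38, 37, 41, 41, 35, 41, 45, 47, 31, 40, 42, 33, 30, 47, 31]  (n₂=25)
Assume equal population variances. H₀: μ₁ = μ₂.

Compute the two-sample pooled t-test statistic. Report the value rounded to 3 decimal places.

test statistic = 8.834

x̄₁=54.200, s₁=5.435, n₁=20
x̄₂=39.840, s₂=5.406, n₂=25
s_p² = [19·5.435² + 24·5.406²]/43 = 29.3619
SE = √(s_p²·(1/20+1/25)) = 1.6256
t = (54.200−39.840)/1.6256 = 8.8337
df = 43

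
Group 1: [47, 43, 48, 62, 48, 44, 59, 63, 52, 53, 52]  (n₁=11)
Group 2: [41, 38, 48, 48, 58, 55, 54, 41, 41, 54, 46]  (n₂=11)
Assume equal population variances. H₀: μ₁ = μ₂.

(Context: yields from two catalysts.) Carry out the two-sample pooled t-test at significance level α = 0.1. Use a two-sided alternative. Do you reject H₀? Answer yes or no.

reject H₀: no

x̄₁=51.909, s₁=6.877, n₁=11
x̄₂=47.636, s₂=6.860, n₂=11
s_p² = [10·6.877² + 10·6.860²]/20 = 47.1727
SE = √(s_p²·(1/11+1/11)) = 2.9286
t = (51.909−47.636)/2.9286 = 1.4590
df = 20
p-value (two-sided) = 0.16011
At α=0.1: p ≥ α → fail to reject H₀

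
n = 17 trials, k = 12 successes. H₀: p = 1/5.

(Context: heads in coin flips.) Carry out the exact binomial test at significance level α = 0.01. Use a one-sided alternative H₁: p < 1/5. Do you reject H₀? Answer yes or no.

reject H₀: no

Exact binomial: n=17, k=12, p₀=1/5=0.2000
P(X≤12) from Σ C(n,i)·p₀^i·(1−p₀)^(n−i)
p-value (one-sided, H₁ less) = 1.00000
At α=0.01: p ≥ α → fail to reject H₀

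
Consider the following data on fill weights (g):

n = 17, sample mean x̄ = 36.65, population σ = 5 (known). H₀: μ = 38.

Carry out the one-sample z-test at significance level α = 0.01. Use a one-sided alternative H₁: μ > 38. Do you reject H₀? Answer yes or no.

SE = σ/√n = 5/√17 = 1.2127
z = (x̄−μ₀)/SE = (36.65−38)/1.2127 = -1.1132
p-value (one-sided, H₁ greater) = 0.86720
At α=0.01: p ≥ α → fail to reject H₀

reject H₀: no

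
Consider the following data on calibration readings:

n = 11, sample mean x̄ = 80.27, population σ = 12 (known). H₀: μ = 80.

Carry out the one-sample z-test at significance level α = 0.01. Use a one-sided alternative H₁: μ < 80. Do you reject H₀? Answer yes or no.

reject H₀: no

SE = σ/√n = 12/√11 = 3.6181
z = (x̄−μ₀)/SE = (80.27−80)/3.6181 = 0.0746
p-value (one-sided, H₁ less) = 0.52974
At α=0.01: p ≥ α → fail to reject H₀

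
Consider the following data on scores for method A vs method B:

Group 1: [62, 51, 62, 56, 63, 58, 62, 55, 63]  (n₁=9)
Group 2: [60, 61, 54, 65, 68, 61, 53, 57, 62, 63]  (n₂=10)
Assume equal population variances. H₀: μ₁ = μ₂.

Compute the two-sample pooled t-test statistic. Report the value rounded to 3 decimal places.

x̄₁=59.111, s₁=4.314, n₁=9
x̄₂=60.400, s₂=4.671, n₂=10
s_p² = [8·4.314² + 9·4.671²]/17 = 20.3111
SE = √(s_p²·(1/9+1/10)) = 2.0707
t = (59.111−60.400)/2.0707 = -0.6224
df = 17

test statistic = -0.622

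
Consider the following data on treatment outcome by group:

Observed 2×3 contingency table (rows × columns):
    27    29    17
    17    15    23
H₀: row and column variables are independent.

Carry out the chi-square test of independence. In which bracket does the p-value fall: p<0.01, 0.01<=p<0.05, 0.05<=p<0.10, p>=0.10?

Row totals [73, 55], col totals [44, 44, 40], n=128
χ² = (27−25.09)²/25.09 + (29−25.09)²/25.09 + (17−22.81)²/22.81 + (17−18.91)²/18.91 + (15−18.91)²/18.91 + (23−17.19)²/17.19 = 5.1988
df = 2
p-value (upper-tail) = 0.07432
→ bracket: 0.05<=p<0.10

p-value bracket: 0.05<=p<0.10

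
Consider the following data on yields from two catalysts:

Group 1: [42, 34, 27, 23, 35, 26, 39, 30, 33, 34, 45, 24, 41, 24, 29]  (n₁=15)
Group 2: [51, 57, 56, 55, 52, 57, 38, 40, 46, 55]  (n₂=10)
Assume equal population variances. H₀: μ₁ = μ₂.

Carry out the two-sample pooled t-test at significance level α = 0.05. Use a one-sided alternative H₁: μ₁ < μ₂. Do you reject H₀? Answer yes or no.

x̄₁=32.400, s₁=7.059, n₁=15
x̄₂=50.700, s₂=7.025, n₂=10
s_p² = [14·7.059² + 9·7.025²]/23 = 49.6391
SE = √(s_p²·(1/15+1/10)) = 2.8763
t = (32.400−50.700)/2.8763 = -6.3623
df = 23
p-value (one-sided, H₁ less) = 0.00000
At α=0.05: p < α → reject H₀

reject H₀: yes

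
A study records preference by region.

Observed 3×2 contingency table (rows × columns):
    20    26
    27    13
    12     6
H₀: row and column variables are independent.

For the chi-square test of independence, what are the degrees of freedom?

df = (r−1)(c−1) = (3−1)·(2−1) = 2

degrees of freedom = 2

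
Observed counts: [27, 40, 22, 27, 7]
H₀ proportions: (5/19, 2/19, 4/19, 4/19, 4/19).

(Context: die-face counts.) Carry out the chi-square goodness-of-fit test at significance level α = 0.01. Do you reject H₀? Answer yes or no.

reject H₀: yes

n = 123; E_i = n·p_i = [32.37, 12.95, 25.89, 25.89, 25.89]
χ² = (27−32.37)²/32.37 + (40−12.95)²/12.95 + (22−25.89)²/25.89 + (27−25.89)²/25.89 + (7−25.89)²/25.89 = 71.8350
df = 4
p-value (upper-tail) = 0.00000
At α=0.01: p < α → reject H₀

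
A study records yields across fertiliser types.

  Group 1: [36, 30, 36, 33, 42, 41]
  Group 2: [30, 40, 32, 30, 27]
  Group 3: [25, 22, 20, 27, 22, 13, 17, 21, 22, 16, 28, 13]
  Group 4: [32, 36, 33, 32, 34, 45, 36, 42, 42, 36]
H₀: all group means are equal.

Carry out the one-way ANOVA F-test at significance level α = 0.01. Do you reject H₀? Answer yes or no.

Group means [36.33, 31.80, 20.50, 36.80], grand mean 30.030
SSB = Σnᵢ(x̄ᵢ−x̄)² = 1802.236; SSW = ΣΣ(x−x̄ᵢ)² = 664.733
MSB = 1802.236/3 = 600.7455; MSW = 664.733/29 = 22.9218
F = MSB/MSW = 26.2084
df = (3, 29)
p-value (upper-tail) = 0.00000
At α=0.01: p < α → reject H₀

reject H₀: yes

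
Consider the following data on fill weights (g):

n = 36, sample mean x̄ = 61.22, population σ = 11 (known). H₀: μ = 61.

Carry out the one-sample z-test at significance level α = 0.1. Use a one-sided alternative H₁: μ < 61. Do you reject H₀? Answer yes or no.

SE = σ/√n = 11/√36 = 1.8333
z = (x̄−μ₀)/SE = (61.22−61)/1.8333 = 0.1200
p-value (one-sided, H₁ less) = 0.54776
At α=0.1: p ≥ α → fail to reject H₀

reject H₀: no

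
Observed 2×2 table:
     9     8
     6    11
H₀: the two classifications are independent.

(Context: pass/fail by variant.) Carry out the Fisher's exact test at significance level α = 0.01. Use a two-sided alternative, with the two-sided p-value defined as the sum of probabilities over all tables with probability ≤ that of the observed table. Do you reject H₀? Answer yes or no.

reject H₀: no

Margins: r₁=17, r₂=17, c₁=15, c₂=19, n=34
p_obs = C(17,9)·C(17,6)/C(34,15); sum pmf over tables with pmf ≤ p_obs
p-value (two-sided) = 0.49053
At α=0.01: p ≥ α → fail to reject H₀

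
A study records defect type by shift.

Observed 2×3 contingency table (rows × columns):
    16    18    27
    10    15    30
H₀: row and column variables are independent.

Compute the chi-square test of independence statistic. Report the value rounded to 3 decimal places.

test statistic = 1.509

Row totals [61, 55], col totals [26, 33, 57], n=116
χ² = (16−13.67)²/13.67 + (18−17.35)²/17.35 + (27−29.97)²/29.97 + (10−12.33)²/12.33 + (15−15.65)²/15.65 + (30−27.03)²/27.03 = 1.5089
df = 2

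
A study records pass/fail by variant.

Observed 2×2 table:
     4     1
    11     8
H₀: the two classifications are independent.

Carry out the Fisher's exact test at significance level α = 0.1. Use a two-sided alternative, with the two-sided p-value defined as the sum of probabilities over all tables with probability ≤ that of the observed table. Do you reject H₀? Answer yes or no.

Margins: r₁=5, r₂=19, c₁=15, c₂=9, n=24
p_obs = C(5,4)·C(19,11)/C(24,15); sum pmf over tables with pmf ≤ p_obs
p-value (two-sided) = 0.61462
At α=0.1: p ≥ α → fail to reject H₀

reject H₀: no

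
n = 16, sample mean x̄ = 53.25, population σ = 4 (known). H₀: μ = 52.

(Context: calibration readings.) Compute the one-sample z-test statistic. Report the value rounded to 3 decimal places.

SE = σ/√n = 4/√16 = 1.0000
z = (x̄−μ₀)/SE = (53.25−52)/1.0000 = 1.2500

test statistic = 1.250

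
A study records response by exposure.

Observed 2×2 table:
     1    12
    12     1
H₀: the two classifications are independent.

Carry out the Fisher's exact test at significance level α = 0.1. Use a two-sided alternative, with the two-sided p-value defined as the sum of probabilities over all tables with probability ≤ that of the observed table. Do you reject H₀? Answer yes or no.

Margins: r₁=13, r₂=13, c₁=13, c₂=13, n=26
p_obs = C(13,1)·C(13,12)/C(26,13); sum pmf over tables with pmf ≤ p_obs
p-value (two-sided) = 0.00003
At α=0.1: p < α → reject H₀

reject H₀: yes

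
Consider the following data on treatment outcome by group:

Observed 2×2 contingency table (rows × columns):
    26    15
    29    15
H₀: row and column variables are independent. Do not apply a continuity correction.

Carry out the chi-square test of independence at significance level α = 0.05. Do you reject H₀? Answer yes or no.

reject H₀: no

Row totals [41, 44], col totals [55, 30], n=85
χ² = (26−26.53)²/26.53 + (15−14.47)²/14.47 + (29−28.47)²/28.47 + (15−15.53)²/15.53 = 0.0578
df = 1
p-value (upper-tail) = 0.80997
At α=0.05: p ≥ α → fail to reject H₀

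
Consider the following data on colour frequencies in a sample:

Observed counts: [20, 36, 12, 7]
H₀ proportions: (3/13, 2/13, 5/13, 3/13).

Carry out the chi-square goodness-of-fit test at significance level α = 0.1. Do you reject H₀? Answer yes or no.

reject H₀: yes

n = 75; E_i = n·p_i = [17.31, 11.54, 28.85, 17.31]
χ² = (20−17.31)²/17.31 + (36−11.54)²/11.54 + (12−28.85)²/28.85 + (7−17.31)²/17.31 = 68.2542
df = 3
p-value (upper-tail) = 0.00000
At α=0.1: p < α → reject H₀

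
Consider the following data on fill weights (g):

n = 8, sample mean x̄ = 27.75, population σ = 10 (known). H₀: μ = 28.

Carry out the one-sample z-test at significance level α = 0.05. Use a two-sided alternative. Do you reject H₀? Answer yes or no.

reject H₀: no

SE = σ/√n = 10/√8 = 3.5355
z = (x̄−μ₀)/SE = (27.75−28)/3.5355 = -0.0707
p-value (two-sided) = 0.94363
At α=0.05: p ≥ α → fail to reject H₀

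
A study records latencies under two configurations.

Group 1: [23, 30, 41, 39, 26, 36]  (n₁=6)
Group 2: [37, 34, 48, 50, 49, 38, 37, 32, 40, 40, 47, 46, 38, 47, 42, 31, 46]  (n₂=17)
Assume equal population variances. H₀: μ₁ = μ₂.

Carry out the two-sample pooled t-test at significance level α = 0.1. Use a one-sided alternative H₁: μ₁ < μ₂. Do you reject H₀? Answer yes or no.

x̄₁=32.500, s₁=7.287, n₁=6
x̄₂=41.294, s₂=6.111, n₂=17
s_p² = [5·7.287² + 16·6.111²]/21 = 41.0966
SE = √(s_p²·(1/6+1/17)) = 3.0442
t = (32.500−41.294)/3.0442 = -2.8889
df = 21
p-value (one-sided, H₁ less) = 0.00439
At α=0.1: p < α → reject H₀

reject H₀: yes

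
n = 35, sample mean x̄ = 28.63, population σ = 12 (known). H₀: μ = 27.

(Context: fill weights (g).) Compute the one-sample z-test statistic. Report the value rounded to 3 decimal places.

test statistic = 0.804

SE = σ/√n = 12/√35 = 2.0284
z = (x̄−μ₀)/SE = (28.63−27)/2.0284 = 0.8036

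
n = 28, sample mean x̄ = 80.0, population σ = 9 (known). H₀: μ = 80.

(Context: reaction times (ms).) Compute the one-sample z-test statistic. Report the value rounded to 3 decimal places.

test statistic = 0.000

SE = σ/√n = 9/√28 = 1.7008
z = (x̄−μ₀)/SE = (80.0−80)/1.7008 = 0.0000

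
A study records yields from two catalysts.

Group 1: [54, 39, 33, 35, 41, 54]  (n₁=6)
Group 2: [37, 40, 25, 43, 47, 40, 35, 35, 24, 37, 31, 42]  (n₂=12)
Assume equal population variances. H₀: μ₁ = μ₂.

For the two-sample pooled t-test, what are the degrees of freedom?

df = n₁ + n₂ − 2 = 6 + 12 − 2 = 16

degrees of freedom = 16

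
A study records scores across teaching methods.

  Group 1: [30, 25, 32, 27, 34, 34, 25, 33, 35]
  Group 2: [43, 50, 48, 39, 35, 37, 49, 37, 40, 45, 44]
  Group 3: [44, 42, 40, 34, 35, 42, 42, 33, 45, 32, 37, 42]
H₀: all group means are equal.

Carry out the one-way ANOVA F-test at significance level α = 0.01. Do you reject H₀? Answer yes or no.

Group means [30.56, 42.45, 39.00], grand mean 37.812
SSB = Σnᵢ(x̄ᵢ−x̄)² = 727.926; SSW = ΣΣ(x−x̄ᵢ)² = 626.949
MSB = 727.926/2 = 363.9628; MSW = 626.949/29 = 21.6189
F = MSB/MSW = 16.8354
df = (2, 29)
p-value (upper-tail) = 0.00001
At α=0.01: p < α → reject H₀

reject H₀: yes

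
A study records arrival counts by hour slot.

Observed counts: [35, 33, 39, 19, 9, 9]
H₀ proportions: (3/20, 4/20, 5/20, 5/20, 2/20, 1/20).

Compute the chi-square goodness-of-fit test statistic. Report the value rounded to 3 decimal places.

test statistic = 19.678

n = 144; E_i = n·p_i = [21.60, 28.80, 36.00, 36.00, 14.40, 7.20]
χ² = (35−21.60)²/21.60 + (33−28.80)²/28.80 + (39−36.00)²/36.00 + (19−36.00)²/36.00 + (9−14.40)²/14.40 + (9−7.20)²/7.20 = 19.6782
df = 5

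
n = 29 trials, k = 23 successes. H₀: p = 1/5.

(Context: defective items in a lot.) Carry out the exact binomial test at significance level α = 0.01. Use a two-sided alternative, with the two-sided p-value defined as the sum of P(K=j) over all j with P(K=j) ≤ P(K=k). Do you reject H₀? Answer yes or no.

reject H₀: yes

Exact binomial: n=29, k=23, p₀=1/5=0.2000
P(X=j) = C(n,j)·p₀^j·(1−p₀)^(n−j); p = Σ P(X=j) over j with P(X=j) ≤ P(X=23)
p-value (two-sided) = 0.00000
At α=0.01: p < α → reject H₀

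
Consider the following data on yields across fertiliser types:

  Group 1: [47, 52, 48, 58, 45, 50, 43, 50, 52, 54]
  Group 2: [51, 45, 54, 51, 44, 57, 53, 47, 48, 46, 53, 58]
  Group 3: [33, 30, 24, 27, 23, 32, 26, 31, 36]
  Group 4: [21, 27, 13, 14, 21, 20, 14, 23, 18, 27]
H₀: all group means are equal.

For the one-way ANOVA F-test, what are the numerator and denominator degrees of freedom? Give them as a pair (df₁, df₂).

degrees of freedom = [3, 37]

k = 4 groups, N = 41 total
df = (k−1, N−k) = (4−1, 41−4) = (3, 37)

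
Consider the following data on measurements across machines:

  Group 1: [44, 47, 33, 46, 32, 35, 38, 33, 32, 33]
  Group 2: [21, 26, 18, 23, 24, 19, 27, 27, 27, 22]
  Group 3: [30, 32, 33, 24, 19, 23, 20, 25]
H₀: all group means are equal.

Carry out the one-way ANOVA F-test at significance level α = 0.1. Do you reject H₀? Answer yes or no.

Group means [37.30, 23.40, 25.75], grand mean 29.036
SSB = Σnᵢ(x̄ᵢ−x̄)² = 1086.964; SSW = ΣΣ(x−x̄ᵢ)² = 634.000
MSB = 1086.964/2 = 543.4821; MSW = 634.000/25 = 25.3600
F = MSB/MSW = 21.4307
df = (2, 25)
p-value (upper-tail) = 0.00000
At α=0.1: p < α → reject H₀

reject H₀: yes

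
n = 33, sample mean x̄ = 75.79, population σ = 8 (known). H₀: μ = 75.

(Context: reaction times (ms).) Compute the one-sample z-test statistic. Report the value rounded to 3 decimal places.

test statistic = 0.567

SE = σ/√n = 8/√33 = 1.3926
z = (x̄−μ₀)/SE = (75.79−75)/1.3926 = 0.5673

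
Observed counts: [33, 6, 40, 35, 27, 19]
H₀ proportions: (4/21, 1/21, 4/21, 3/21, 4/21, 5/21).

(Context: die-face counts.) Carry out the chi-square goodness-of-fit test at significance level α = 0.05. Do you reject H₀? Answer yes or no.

n = 160; E_i = n·p_i = [30.48, 7.62, 30.48, 22.86, 30.48, 38.10]
χ² = (33−30.48)²/30.48 + (6−7.62)²/7.62 + (40−30.48)²/30.48 + (35−22.86)²/22.86 + (27−30.48)²/30.48 + (19−38.10)²/38.10 = 19.9481
df = 5
p-value (upper-tail) = 0.00128
At α=0.05: p < α → reject H₀

reject H₀: yes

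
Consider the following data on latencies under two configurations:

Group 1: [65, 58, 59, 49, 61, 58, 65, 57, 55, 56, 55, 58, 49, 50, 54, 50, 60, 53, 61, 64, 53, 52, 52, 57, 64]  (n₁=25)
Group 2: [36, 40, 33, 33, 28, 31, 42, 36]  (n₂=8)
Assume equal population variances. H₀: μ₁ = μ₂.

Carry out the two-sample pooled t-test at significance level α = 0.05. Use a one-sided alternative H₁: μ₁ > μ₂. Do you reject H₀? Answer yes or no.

x̄₁=56.600, s₁=4.983, n₁=25
x̄₂=34.875, s₂=4.612, n₂=8
s_p² = [24·4.983² + 7·4.612²]/31 = 24.0282
SE = √(s_p²·(1/25+1/8)) = 1.9911
t = (56.600−34.875)/1.9911 = 10.9108
df = 31
p-value (one-sided, H₁ greater) = 0.00000
At α=0.05: p < α → reject H₀

reject H₀: yes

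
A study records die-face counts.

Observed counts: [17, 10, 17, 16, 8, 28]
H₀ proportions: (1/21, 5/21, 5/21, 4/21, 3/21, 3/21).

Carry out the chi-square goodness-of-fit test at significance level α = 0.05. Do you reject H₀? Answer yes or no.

n = 96; E_i = n·p_i = [4.57, 22.86, 22.86, 18.29, 13.71, 13.71]
χ² = (17−4.57)²/4.57 + (10−22.86)²/22.86 + (17−22.86)²/22.86 + (16−18.29)²/18.29 + (8−13.71)²/13.71 + (28−13.71)²/13.71 = 60.0708
df = 5
p-value (upper-tail) = 0.00000
At α=0.05: p < α → reject H₀

reject H₀: yes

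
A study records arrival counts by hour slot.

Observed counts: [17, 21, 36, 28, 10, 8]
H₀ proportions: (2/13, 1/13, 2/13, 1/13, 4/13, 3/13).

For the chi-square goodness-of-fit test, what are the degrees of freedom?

degrees of freedom = 5

df = k − 1 = 6 − 1 = 5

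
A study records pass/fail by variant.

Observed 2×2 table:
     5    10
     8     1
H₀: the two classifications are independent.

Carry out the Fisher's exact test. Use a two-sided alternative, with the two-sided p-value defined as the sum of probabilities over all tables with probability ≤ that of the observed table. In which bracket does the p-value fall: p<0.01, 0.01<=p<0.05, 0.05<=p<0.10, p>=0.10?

Margins: r₁=15, r₂=9, c₁=13, c₂=11, n=24
p_obs = C(15,5)·C(9,8)/C(24,13); sum pmf over tables with pmf ≤ p_obs
p-value (two-sided) = 0.01306
→ bracket: 0.01<=p<0.05

p-value bracket: 0.01<=p<0.05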